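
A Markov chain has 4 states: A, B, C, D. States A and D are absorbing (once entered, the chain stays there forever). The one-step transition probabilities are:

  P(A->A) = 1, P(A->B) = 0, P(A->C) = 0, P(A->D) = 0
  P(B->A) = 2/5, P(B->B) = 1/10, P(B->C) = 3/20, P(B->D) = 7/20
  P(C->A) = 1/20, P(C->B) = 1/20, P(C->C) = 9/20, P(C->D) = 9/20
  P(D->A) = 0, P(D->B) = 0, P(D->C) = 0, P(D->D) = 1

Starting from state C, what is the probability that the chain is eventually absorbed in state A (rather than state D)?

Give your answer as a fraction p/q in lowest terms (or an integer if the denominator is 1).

Let a_i = P(absorbed in A | start in state i).
Boundary conditions: a_A = 1, a_D = 0.
For each transient state i, a_i = sum_j P(i->j) * a_j:
  a_B = 2/5*a_A + 1/10*a_B + 3/20*a_C + 7/20*a_D
  a_C = 1/20*a_A + 1/20*a_B + 9/20*a_C + 9/20*a_D

Substituting a_A = 1 and a_D = 0, rearrange to (I - Q) a = r where r[i] = P(i -> A):
  [9/10, -3/20] . (a_B, a_C) = 2/5
  [-1/20, 11/20] . (a_B, a_C) = 1/20

Solving yields:
  a_B = 7/15
  a_C = 2/15

Starting state is C, so the absorption probability is a_C = 2/15.

Answer: 2/15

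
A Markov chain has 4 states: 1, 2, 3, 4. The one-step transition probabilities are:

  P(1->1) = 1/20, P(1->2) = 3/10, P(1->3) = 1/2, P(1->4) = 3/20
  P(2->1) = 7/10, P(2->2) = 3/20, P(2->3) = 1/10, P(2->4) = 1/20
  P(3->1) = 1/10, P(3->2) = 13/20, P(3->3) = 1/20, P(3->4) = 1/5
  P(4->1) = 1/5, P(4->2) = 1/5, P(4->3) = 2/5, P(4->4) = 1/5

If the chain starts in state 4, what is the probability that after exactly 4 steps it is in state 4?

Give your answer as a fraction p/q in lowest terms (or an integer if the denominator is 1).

Answer: 1377/10000

Derivation:
Computing P^4 by repeated multiplication:
P^1 =
  1: [1/20, 3/10, 1/2, 3/20]
  2: [7/10, 3/20, 1/10, 1/20]
  3: [1/10, 13/20, 1/20, 1/5]
  4: [1/5, 1/5, 2/5, 1/5]
P^2 =
  1: [117/400, 83/200, 7/50, 61/400]
  2: [4/25, 123/400, 39/100, 57/400]
  3: [101/200, 1/5, 79/400, 39/400]
  4: [23/100, 39/100, 11/50, 4/25]
P^3 =
  1: [2797/8000, 543/2000, 1023/4000, 197/1600]
  2: [1163/4000, 3009/8000, 749/4000, 1167/8000]
  3: [409/2000, 527/1600, 2571/8000, 579/4000]
  4: [677/2000, 121/400, 229/1000, 13/100]
P^4 =
  1: [41237/160000, 13459/40000, 33/125, 22687/160000]
  2: [13029/40000, 377/1280, 2507/10000, 20647/160000]
  3: [483/1600, 1743/5000, 6693/32000, 22459/160000]
  4: [11103/40000, 12871/40000, 5259/20000, 1377/10000]

(P^4)[4 -> 4] = 1377/10000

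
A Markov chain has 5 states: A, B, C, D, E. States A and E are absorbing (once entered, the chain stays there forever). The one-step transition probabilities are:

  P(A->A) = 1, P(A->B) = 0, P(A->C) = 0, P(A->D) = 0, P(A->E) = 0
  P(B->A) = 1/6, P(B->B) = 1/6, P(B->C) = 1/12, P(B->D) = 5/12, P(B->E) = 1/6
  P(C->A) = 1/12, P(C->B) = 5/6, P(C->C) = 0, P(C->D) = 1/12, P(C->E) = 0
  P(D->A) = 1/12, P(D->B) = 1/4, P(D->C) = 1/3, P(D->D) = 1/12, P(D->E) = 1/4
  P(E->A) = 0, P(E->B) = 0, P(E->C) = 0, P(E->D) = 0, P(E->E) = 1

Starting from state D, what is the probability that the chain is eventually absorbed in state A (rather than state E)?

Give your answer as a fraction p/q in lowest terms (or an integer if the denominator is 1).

Let a_i = P(absorbed in A | start in state i).
Boundary conditions: a_A = 1, a_E = 0.
For each transient state i, a_i = sum_j P(i->j) * a_j:
  a_B = 1/6*a_A + 1/6*a_B + 1/12*a_C + 5/12*a_D + 1/6*a_E
  a_C = 1/12*a_A + 5/6*a_B + 0*a_C + 1/12*a_D + 0*a_E
  a_D = 1/12*a_A + 1/4*a_B + 1/3*a_C + 1/12*a_D + 1/4*a_E

Substituting a_A = 1 and a_E = 0, rearrange to (I - Q) a = r where r[i] = P(i -> A):
  [5/6, -1/12, -5/12] . (a_B, a_C, a_D) = 1/6
  [-5/6, 1, -1/12] . (a_B, a_C, a_D) = 1/12
  [-1/4, -1/3, 11/12] . (a_B, a_C, a_D) = 1/12

Solving yields:
  a_B = 348/787
  a_C = 381/787
  a_D = 305/787

Starting state is D, so the absorption probability is a_D = 305/787.

Answer: 305/787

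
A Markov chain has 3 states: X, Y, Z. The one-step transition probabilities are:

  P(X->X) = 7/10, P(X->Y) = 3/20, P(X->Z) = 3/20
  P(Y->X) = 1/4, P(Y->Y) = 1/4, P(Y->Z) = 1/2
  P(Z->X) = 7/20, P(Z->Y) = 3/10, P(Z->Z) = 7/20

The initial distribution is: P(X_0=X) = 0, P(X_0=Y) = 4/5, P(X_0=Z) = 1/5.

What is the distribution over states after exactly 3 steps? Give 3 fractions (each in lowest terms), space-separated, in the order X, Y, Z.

Answer: 18873/40000 2249/10000 12131/40000

Derivation:
Propagating the distribution step by step (d_{t+1} = d_t * P):
d_0 = (X=0, Y=4/5, Z=1/5)
  d_1[X] = 0*7/10 + 4/5*1/4 + 1/5*7/20 = 27/100
  d_1[Y] = 0*3/20 + 4/5*1/4 + 1/5*3/10 = 13/50
  d_1[Z] = 0*3/20 + 4/5*1/2 + 1/5*7/20 = 47/100
d_1 = (X=27/100, Y=13/50, Z=47/100)
  d_2[X] = 27/100*7/10 + 13/50*1/4 + 47/100*7/20 = 837/2000
  d_2[Y] = 27/100*3/20 + 13/50*1/4 + 47/100*3/10 = 493/2000
  d_2[Z] = 27/100*3/20 + 13/50*1/2 + 47/100*7/20 = 67/200
d_2 = (X=837/2000, Y=493/2000, Z=67/200)
  d_3[X] = 837/2000*7/10 + 493/2000*1/4 + 67/200*7/20 = 18873/40000
  d_3[Y] = 837/2000*3/20 + 493/2000*1/4 + 67/200*3/10 = 2249/10000
  d_3[Z] = 837/2000*3/20 + 493/2000*1/2 + 67/200*7/20 = 12131/40000
d_3 = (X=18873/40000, Y=2249/10000, Z=12131/40000)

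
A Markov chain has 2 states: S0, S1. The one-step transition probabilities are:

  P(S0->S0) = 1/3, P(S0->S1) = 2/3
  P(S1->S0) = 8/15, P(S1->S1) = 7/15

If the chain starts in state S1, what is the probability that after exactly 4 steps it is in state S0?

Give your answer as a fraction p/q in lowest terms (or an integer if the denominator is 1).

Computing P^4 by repeated multiplication:
P^1 =
  S0: [1/3, 2/3]
  S1: [8/15, 7/15]
P^2 =
  S0: [7/15, 8/15]
  S1: [32/75, 43/75]
P^3 =
  S0: [11/25, 14/25]
  S1: [56/125, 69/125]
P^4 =
  S0: [167/375, 208/375]
  S1: [832/1875, 1043/1875]

(P^4)[S1 -> S0] = 832/1875

Answer: 832/1875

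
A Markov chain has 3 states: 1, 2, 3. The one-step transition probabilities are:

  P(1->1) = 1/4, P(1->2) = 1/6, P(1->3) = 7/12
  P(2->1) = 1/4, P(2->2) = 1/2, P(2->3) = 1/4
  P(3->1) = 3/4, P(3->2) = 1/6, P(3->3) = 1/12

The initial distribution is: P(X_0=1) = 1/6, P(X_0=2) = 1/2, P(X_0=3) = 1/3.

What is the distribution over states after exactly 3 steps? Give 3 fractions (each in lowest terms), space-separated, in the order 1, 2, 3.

Answer: 61/144 7/27 137/432

Derivation:
Propagating the distribution step by step (d_{t+1} = d_t * P):
d_0 = (1=1/6, 2=1/2, 3=1/3)
  d_1[1] = 1/6*1/4 + 1/2*1/4 + 1/3*3/4 = 5/12
  d_1[2] = 1/6*1/6 + 1/2*1/2 + 1/3*1/6 = 1/3
  d_1[3] = 1/6*7/12 + 1/2*1/4 + 1/3*1/12 = 1/4
d_1 = (1=5/12, 2=1/3, 3=1/4)
  d_2[1] = 5/12*1/4 + 1/3*1/4 + 1/4*3/4 = 3/8
  d_2[2] = 5/12*1/6 + 1/3*1/2 + 1/4*1/6 = 5/18
  d_2[3] = 5/12*7/12 + 1/3*1/4 + 1/4*1/12 = 25/72
d_2 = (1=3/8, 2=5/18, 3=25/72)
  d_3[1] = 3/8*1/4 + 5/18*1/4 + 25/72*3/4 = 61/144
  d_3[2] = 3/8*1/6 + 5/18*1/2 + 25/72*1/6 = 7/27
  d_3[3] = 3/8*7/12 + 5/18*1/4 + 25/72*1/12 = 137/432
d_3 = (1=61/144, 2=7/27, 3=137/432)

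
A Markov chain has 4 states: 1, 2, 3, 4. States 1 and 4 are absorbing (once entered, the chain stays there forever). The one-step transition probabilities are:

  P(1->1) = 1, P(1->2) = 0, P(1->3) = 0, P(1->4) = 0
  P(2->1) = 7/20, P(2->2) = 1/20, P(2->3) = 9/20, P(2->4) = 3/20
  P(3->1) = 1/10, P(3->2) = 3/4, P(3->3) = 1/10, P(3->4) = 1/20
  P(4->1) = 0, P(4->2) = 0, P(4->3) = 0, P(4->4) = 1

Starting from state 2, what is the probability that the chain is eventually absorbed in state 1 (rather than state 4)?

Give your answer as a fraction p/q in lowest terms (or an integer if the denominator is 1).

Answer: 16/23

Derivation:
Let a_i = P(absorbed in 1 | start in state i).
Boundary conditions: a_1 = 1, a_4 = 0.
For each transient state i, a_i = sum_j P(i->j) * a_j:
  a_2 = 7/20*a_1 + 1/20*a_2 + 9/20*a_3 + 3/20*a_4
  a_3 = 1/10*a_1 + 3/4*a_2 + 1/10*a_3 + 1/20*a_4

Substituting a_1 = 1 and a_4 = 0, rearrange to (I - Q) a = r where r[i] = P(i -> 1):
  [19/20, -9/20] . (a_2, a_3) = 7/20
  [-3/4, 9/10] . (a_2, a_3) = 1/10

Solving yields:
  a_2 = 16/23
  a_3 = 143/207

Starting state is 2, so the absorption probability is a_2 = 16/23.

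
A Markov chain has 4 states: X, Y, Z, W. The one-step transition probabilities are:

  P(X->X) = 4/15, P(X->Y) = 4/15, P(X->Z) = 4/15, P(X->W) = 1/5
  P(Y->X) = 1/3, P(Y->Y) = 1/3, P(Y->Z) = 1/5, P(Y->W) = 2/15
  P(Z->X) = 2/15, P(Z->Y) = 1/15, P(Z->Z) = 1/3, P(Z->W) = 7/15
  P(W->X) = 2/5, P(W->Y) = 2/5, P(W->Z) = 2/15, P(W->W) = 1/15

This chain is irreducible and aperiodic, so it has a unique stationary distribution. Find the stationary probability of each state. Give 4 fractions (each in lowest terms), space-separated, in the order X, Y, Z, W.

The stationary distribution satisfies pi = pi * P, i.e.:
  pi_X = 4/15*pi_X + 1/3*pi_Y + 2/15*pi_Z + 2/5*pi_W
  pi_Y = 4/15*pi_X + 1/3*pi_Y + 1/15*pi_Z + 2/5*pi_W
  pi_Z = 4/15*pi_X + 1/5*pi_Y + 1/3*pi_Z + 2/15*pi_W
  pi_W = 1/5*pi_X + 2/15*pi_Y + 7/15*pi_Z + 1/15*pi_W
with normalization: pi_X + pi_Y + pi_Z + pi_W = 1.

Using the first 3 balance equations plus normalization, the linear system A*pi = b is:
  [-11/15, 1/3, 2/15, 2/5] . pi = 0
  [4/15, -2/3, 1/15, 2/5] . pi = 0
  [4/15, 1/5, -2/3, 2/15] . pi = 0
  [1, 1, 1, 1] . pi = 1

Solving yields:
  pi_X = 968/3435
  pi_Y = 914/3435
  pi_Z = 54/229
  pi_W = 743/3435

Verification (pi * P):
  968/3435*4/15 + 914/3435*1/3 + 54/229*2/15 + 743/3435*2/5 = 968/3435 = pi_X  (ok)
  968/3435*4/15 + 914/3435*1/3 + 54/229*1/15 + 743/3435*2/5 = 914/3435 = pi_Y  (ok)
  968/3435*4/15 + 914/3435*1/5 + 54/229*1/3 + 743/3435*2/15 = 54/229 = pi_Z  (ok)
  968/3435*1/5 + 914/3435*2/15 + 54/229*7/15 + 743/3435*1/15 = 743/3435 = pi_W  (ok)

Answer: 968/3435 914/3435 54/229 743/3435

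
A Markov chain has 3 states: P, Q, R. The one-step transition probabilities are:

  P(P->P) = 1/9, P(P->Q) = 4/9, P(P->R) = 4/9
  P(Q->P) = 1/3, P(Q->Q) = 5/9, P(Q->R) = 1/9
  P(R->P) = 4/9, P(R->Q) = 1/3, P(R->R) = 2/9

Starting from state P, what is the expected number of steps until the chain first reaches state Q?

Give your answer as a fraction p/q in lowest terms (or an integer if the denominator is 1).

Answer: 99/40

Derivation:
Let h_i = expected steps to first reach Q from state i.
Boundary: h_Q = 0.
First-step equations for the other states:
  h_P = 1 + 1/9*h_P + 4/9*h_Q + 4/9*h_R
  h_R = 1 + 4/9*h_P + 1/3*h_Q + 2/9*h_R

Substituting h_Q = 0 and rearranging gives the linear system (I - Q) h = 1:
  [8/9, -4/9] . (h_P, h_R) = 1
  [-4/9, 7/9] . (h_P, h_R) = 1

Solving yields:
  h_P = 99/40
  h_R = 27/10

Starting state is P, so the expected hitting time is h_P = 99/40.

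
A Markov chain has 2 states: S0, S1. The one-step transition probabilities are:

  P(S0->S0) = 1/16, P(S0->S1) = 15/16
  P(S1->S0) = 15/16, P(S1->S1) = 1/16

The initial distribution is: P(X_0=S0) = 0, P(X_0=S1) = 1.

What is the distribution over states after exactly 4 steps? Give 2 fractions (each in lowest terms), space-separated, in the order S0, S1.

Propagating the distribution step by step (d_{t+1} = d_t * P):
d_0 = (S0=0, S1=1)
  d_1[S0] = 0*1/16 + 1*15/16 = 15/16
  d_1[S1] = 0*15/16 + 1*1/16 = 1/16
d_1 = (S0=15/16, S1=1/16)
  d_2[S0] = 15/16*1/16 + 1/16*15/16 = 15/128
  d_2[S1] = 15/16*15/16 + 1/16*1/16 = 113/128
d_2 = (S0=15/128, S1=113/128)
  d_3[S0] = 15/128*1/16 + 113/128*15/16 = 855/1024
  d_3[S1] = 15/128*15/16 + 113/128*1/16 = 169/1024
d_3 = (S0=855/1024, S1=169/1024)
  d_4[S0] = 855/1024*1/16 + 169/1024*15/16 = 1695/8192
  d_4[S1] = 855/1024*15/16 + 169/1024*1/16 = 6497/8192
d_4 = (S0=1695/8192, S1=6497/8192)

Answer: 1695/8192 6497/8192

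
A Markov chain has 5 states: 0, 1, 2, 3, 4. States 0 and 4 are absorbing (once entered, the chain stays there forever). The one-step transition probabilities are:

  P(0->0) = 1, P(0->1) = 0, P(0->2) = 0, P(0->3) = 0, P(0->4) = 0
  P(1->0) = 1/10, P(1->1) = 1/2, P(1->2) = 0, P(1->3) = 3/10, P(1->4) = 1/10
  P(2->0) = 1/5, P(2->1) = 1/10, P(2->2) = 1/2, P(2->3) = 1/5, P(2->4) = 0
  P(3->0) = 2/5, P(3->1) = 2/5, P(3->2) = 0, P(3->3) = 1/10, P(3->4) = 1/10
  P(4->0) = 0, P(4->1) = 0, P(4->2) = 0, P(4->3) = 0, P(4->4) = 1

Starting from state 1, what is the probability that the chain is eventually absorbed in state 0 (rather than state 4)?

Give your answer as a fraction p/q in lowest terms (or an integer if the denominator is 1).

Let a_i = P(absorbed in 0 | start in state i).
Boundary conditions: a_0 = 1, a_4 = 0.
For each transient state i, a_i = sum_j P(i->j) * a_j:
  a_1 = 1/10*a_0 + 1/2*a_1 + 0*a_2 + 3/10*a_3 + 1/10*a_4
  a_2 = 1/5*a_0 + 1/10*a_1 + 1/2*a_2 + 1/5*a_3 + 0*a_4
  a_3 = 2/5*a_0 + 2/5*a_1 + 0*a_2 + 1/10*a_3 + 1/10*a_4

Substituting a_0 = 1 and a_4 = 0, rearrange to (I - Q) a = r where r[i] = P(i -> 0):
  [1/2, 0, -3/10] . (a_1, a_2, a_3) = 1/10
  [-1/10, 1/2, -1/5] . (a_1, a_2, a_3) = 1/5
  [-2/5, 0, 9/10] . (a_1, a_2, a_3) = 2/5

Solving yields:
  a_1 = 7/11
  a_2 = 9/11
  a_3 = 8/11

Starting state is 1, so the absorption probability is a_1 = 7/11.

Answer: 7/11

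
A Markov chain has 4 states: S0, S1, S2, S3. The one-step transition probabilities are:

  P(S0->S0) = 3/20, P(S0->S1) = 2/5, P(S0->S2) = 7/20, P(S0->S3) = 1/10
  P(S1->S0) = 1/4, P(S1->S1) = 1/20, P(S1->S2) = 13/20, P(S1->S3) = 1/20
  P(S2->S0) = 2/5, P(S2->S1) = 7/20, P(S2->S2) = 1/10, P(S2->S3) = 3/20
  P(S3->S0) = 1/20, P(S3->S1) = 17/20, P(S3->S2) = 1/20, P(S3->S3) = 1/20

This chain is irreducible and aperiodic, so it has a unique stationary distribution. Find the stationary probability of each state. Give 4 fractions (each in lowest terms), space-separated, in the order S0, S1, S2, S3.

Answer: 467/1830 771/2440 203/610 703/7320

Derivation:
The stationary distribution satisfies pi = pi * P, i.e.:
  pi_S0 = 3/20*pi_S0 + 1/4*pi_S1 + 2/5*pi_S2 + 1/20*pi_S3
  pi_S1 = 2/5*pi_S0 + 1/20*pi_S1 + 7/20*pi_S2 + 17/20*pi_S3
  pi_S2 = 7/20*pi_S0 + 13/20*pi_S1 + 1/10*pi_S2 + 1/20*pi_S3
  pi_S3 = 1/10*pi_S0 + 1/20*pi_S1 + 3/20*pi_S2 + 1/20*pi_S3
with normalization: pi_S0 + pi_S1 + pi_S2 + pi_S3 = 1.

Using the first 3 balance equations plus normalization, the linear system A*pi = b is:
  [-17/20, 1/4, 2/5, 1/20] . pi = 0
  [2/5, -19/20, 7/20, 17/20] . pi = 0
  [7/20, 13/20, -9/10, 1/20] . pi = 0
  [1, 1, 1, 1] . pi = 1

Solving yields:
  pi_S0 = 467/1830
  pi_S1 = 771/2440
  pi_S2 = 203/610
  pi_S3 = 703/7320

Verification (pi * P):
  467/1830*3/20 + 771/2440*1/4 + 203/610*2/5 + 703/7320*1/20 = 467/1830 = pi_S0  (ok)
  467/1830*2/5 + 771/2440*1/20 + 203/610*7/20 + 703/7320*17/20 = 771/2440 = pi_S1  (ok)
  467/1830*7/20 + 771/2440*13/20 + 203/610*1/10 + 703/7320*1/20 = 203/610 = pi_S2  (ok)
  467/1830*1/10 + 771/2440*1/20 + 203/610*3/20 + 703/7320*1/20 = 703/7320 = pi_S3  (ok)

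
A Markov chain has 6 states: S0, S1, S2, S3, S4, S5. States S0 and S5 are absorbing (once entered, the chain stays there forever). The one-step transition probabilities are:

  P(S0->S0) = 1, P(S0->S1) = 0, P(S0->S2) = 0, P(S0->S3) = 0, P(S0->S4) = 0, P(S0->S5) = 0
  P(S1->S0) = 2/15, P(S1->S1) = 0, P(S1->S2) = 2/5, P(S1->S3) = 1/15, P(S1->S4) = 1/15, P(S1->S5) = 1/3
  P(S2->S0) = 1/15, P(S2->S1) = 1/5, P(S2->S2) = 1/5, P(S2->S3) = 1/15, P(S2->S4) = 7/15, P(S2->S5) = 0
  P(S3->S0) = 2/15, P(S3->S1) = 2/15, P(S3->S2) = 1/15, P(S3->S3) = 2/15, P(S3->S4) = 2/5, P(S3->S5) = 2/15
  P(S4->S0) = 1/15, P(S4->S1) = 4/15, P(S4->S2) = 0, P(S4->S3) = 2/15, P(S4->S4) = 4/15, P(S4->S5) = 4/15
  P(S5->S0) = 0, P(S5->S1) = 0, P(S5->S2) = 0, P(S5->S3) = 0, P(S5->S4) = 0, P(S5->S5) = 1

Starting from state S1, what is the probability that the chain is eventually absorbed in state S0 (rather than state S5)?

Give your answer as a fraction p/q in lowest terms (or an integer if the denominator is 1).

Let a_i = P(absorbed in S0 | start in state i).
Boundary conditions: a_S0 = 1, a_S5 = 0.
For each transient state i, a_i = sum_j P(i->j) * a_j:
  a_S1 = 2/15*a_S0 + 0*a_S1 + 2/5*a_S2 + 1/15*a_S3 + 1/15*a_S4 + 1/3*a_S5
  a_S2 = 1/15*a_S0 + 1/5*a_S1 + 1/5*a_S2 + 1/15*a_S3 + 7/15*a_S4 + 0*a_S5
  a_S3 = 2/15*a_S0 + 2/15*a_S1 + 1/15*a_S2 + 2/15*a_S3 + 2/5*a_S4 + 2/15*a_S5
  a_S4 = 1/15*a_S0 + 4/15*a_S1 + 0*a_S2 + 2/15*a_S3 + 4/15*a_S4 + 4/15*a_S5

Substituting a_S0 = 1 and a_S5 = 0, rearrange to (I - Q) a = r where r[i] = P(i -> S0):
  [1, -2/5, -1/15, -1/15] . (a_S1, a_S2, a_S3, a_S4) = 2/15
  [-1/5, 4/5, -1/15, -7/15] . (a_S1, a_S2, a_S3, a_S4) = 1/15
  [-2/15, -1/15, 13/15, -2/5] . (a_S1, a_S2, a_S3, a_S4) = 2/15
  [-4/15, 0, -2/15, 11/15] . (a_S1, a_S2, a_S3, a_S4) = 1/15

Solving yields:
  a_S1 = 313/996
  a_S2 = 1967/5644
  a_S3 = 5983/16932
  a_S4 = 2281/8466

Starting state is S1, so the absorption probability is a_S1 = 313/996.

Answer: 313/996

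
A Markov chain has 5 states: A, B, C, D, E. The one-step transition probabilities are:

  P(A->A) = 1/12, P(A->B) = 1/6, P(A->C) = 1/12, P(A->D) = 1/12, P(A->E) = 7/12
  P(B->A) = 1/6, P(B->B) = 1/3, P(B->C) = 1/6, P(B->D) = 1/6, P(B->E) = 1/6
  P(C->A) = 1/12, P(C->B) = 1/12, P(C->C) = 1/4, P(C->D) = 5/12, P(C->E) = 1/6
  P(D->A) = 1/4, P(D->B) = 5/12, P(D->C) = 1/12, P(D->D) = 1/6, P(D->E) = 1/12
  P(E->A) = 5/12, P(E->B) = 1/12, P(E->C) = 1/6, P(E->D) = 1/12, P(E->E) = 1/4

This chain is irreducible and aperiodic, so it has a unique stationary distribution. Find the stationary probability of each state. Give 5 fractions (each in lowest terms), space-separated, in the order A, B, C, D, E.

Answer: 3718/17189 3571/17189 2532/17189 2808/17189 4560/17189

Derivation:
The stationary distribution satisfies pi = pi * P, i.e.:
  pi_A = 1/12*pi_A + 1/6*pi_B + 1/12*pi_C + 1/4*pi_D + 5/12*pi_E
  pi_B = 1/6*pi_A + 1/3*pi_B + 1/12*pi_C + 5/12*pi_D + 1/12*pi_E
  pi_C = 1/12*pi_A + 1/6*pi_B + 1/4*pi_C + 1/12*pi_D + 1/6*pi_E
  pi_D = 1/12*pi_A + 1/6*pi_B + 5/12*pi_C + 1/6*pi_D + 1/12*pi_E
  pi_E = 7/12*pi_A + 1/6*pi_B + 1/6*pi_C + 1/12*pi_D + 1/4*pi_E
with normalization: pi_A + pi_B + pi_C + pi_D + pi_E = 1.

Using the first 4 balance equations plus normalization, the linear system A*pi = b is:
  [-11/12, 1/6, 1/12, 1/4, 5/12] . pi = 0
  [1/6, -2/3, 1/12, 5/12, 1/12] . pi = 0
  [1/12, 1/6, -3/4, 1/12, 1/6] . pi = 0
  [1/12, 1/6, 5/12, -5/6, 1/12] . pi = 0
  [1, 1, 1, 1, 1] . pi = 1

Solving yields:
  pi_A = 3718/17189
  pi_B = 3571/17189
  pi_C = 2532/17189
  pi_D = 2808/17189
  pi_E = 4560/17189

Verification (pi * P):
  3718/17189*1/12 + 3571/17189*1/6 + 2532/17189*1/12 + 2808/17189*1/4 + 4560/17189*5/12 = 3718/17189 = pi_A  (ok)
  3718/17189*1/6 + 3571/17189*1/3 + 2532/17189*1/12 + 2808/17189*5/12 + 4560/17189*1/12 = 3571/17189 = pi_B  (ok)
  3718/17189*1/12 + 3571/17189*1/6 + 2532/17189*1/4 + 2808/17189*1/12 + 4560/17189*1/6 = 2532/17189 = pi_C  (ok)
  3718/17189*1/12 + 3571/17189*1/6 + 2532/17189*5/12 + 2808/17189*1/6 + 4560/17189*1/12 = 2808/17189 = pi_D  (ok)
  3718/17189*7/12 + 3571/17189*1/6 + 2532/17189*1/6 + 2808/17189*1/12 + 4560/17189*1/4 = 4560/17189 = pi_E  (ok)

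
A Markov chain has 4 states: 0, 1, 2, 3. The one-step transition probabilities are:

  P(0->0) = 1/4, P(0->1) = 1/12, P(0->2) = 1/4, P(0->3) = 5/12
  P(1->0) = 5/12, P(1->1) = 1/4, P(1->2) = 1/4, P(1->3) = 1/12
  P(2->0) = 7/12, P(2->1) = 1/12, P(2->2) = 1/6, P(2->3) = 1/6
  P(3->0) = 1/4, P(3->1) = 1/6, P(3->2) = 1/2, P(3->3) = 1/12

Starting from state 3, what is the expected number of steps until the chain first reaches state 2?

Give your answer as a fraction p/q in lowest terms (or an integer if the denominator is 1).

Answer: 268/105

Derivation:
Let h_i = expected steps to first reach 2 from state i.
Boundary: h_2 = 0.
First-step equations for the other states:
  h_0 = 1 + 1/4*h_0 + 1/12*h_1 + 1/4*h_2 + 5/12*h_3
  h_1 = 1 + 5/12*h_0 + 1/4*h_1 + 1/4*h_2 + 1/12*h_3
  h_3 = 1 + 1/4*h_0 + 1/6*h_1 + 1/2*h_2 + 1/12*h_3

Substituting h_2 = 0 and rearranging gives the linear system (I - Q) h = 1:
  [3/4, -1/12, -5/12] . (h_0, h_1, h_3) = 1
  [-5/12, 3/4, -1/12] . (h_0, h_1, h_3) = 1
  [-1/4, -1/6, 11/12] . (h_0, h_1, h_3) = 1

Solving yields:
  h_0 = 328/105
  h_1 = 352/105
  h_3 = 268/105

Starting state is 3, so the expected hitting time is h_3 = 268/105.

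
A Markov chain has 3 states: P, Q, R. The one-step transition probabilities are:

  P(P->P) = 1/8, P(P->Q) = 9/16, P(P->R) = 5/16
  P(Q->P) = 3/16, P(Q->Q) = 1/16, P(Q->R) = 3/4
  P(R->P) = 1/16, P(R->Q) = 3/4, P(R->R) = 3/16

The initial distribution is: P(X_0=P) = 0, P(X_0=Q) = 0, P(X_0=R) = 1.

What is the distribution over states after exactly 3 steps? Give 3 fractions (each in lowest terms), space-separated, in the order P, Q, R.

Propagating the distribution step by step (d_{t+1} = d_t * P):
d_0 = (P=0, Q=0, R=1)
  d_1[P] = 0*1/8 + 0*3/16 + 1*1/16 = 1/16
  d_1[Q] = 0*9/16 + 0*1/16 + 1*3/4 = 3/4
  d_1[R] = 0*5/16 + 0*3/4 + 1*3/16 = 3/16
d_1 = (P=1/16, Q=3/4, R=3/16)
  d_2[P] = 1/16*1/8 + 3/4*3/16 + 3/16*1/16 = 41/256
  d_2[Q] = 1/16*9/16 + 3/4*1/16 + 3/16*3/4 = 57/256
  d_2[R] = 1/16*5/16 + 3/4*3/4 + 3/16*3/16 = 79/128
d_2 = (P=41/256, Q=57/256, R=79/128)
  d_3[P] = 41/256*1/8 + 57/256*3/16 + 79/128*1/16 = 411/4096
  d_3[Q] = 41/256*9/16 + 57/256*1/16 + 79/128*3/4 = 1161/2048
  d_3[R] = 41/256*5/16 + 57/256*3/4 + 79/128*3/16 = 1363/4096
d_3 = (P=411/4096, Q=1161/2048, R=1363/4096)

Answer: 411/4096 1161/2048 1363/4096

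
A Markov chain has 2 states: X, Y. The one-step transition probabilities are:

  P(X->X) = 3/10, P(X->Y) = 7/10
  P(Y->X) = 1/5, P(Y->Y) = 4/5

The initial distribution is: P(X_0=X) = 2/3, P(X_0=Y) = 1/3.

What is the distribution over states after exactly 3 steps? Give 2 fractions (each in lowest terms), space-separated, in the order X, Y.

Propagating the distribution step by step (d_{t+1} = d_t * P):
d_0 = (X=2/3, Y=1/3)
  d_1[X] = 2/3*3/10 + 1/3*1/5 = 4/15
  d_1[Y] = 2/3*7/10 + 1/3*4/5 = 11/15
d_1 = (X=4/15, Y=11/15)
  d_2[X] = 4/15*3/10 + 11/15*1/5 = 17/75
  d_2[Y] = 4/15*7/10 + 11/15*4/5 = 58/75
d_2 = (X=17/75, Y=58/75)
  d_3[X] = 17/75*3/10 + 58/75*1/5 = 167/750
  d_3[Y] = 17/75*7/10 + 58/75*4/5 = 583/750
d_3 = (X=167/750, Y=583/750)

Answer: 167/750 583/750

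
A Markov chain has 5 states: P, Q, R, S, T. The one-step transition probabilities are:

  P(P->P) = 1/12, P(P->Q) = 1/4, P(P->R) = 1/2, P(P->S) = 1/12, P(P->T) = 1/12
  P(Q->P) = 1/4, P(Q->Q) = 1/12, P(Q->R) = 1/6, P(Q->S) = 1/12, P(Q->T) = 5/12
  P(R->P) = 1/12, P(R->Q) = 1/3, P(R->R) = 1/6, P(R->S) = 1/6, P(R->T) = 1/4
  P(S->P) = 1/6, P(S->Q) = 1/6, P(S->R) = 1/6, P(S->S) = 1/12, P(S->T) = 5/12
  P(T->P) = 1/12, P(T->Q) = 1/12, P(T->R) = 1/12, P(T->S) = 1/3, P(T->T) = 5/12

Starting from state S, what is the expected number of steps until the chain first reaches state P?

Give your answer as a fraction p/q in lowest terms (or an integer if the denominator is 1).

Let h_i = expected steps to first reach P from state i.
Boundary: h_P = 0.
First-step equations for the other states:
  h_Q = 1 + 1/4*h_P + 1/12*h_Q + 1/6*h_R + 1/12*h_S + 5/12*h_T
  h_R = 1 + 1/12*h_P + 1/3*h_Q + 1/6*h_R + 1/6*h_S + 1/4*h_T
  h_S = 1 + 1/6*h_P + 1/6*h_Q + 1/6*h_R + 1/12*h_S + 5/12*h_T
  h_T = 1 + 1/12*h_P + 1/12*h_Q + 1/12*h_R + 1/3*h_S + 5/12*h_T

Substituting h_P = 0 and rearranging gives the linear system (I - Q) h = 1:
  [11/12, -1/6, -1/12, -5/12] . (h_Q, h_R, h_S, h_T) = 1
  [-1/3, 5/6, -1/6, -1/4] . (h_Q, h_R, h_S, h_T) = 1
  [-1/6, -1/6, 11/12, -5/12] . (h_Q, h_R, h_S, h_T) = 1
  [-1/12, -1/12, -1/3, 7/12] . (h_Q, h_R, h_S, h_T) = 1

Solving yields:
  h_Q = 20448/2983
  h_R = 23400/2983
  h_S = 22152/2983
  h_T = 24036/2983

Starting state is S, so the expected hitting time is h_S = 22152/2983.

Answer: 22152/2983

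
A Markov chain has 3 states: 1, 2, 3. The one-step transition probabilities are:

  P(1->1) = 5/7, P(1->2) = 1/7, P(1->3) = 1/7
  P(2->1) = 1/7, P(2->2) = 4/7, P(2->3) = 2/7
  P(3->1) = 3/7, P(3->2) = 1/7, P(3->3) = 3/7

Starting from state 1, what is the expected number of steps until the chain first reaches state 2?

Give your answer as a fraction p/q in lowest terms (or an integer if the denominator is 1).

Let h_i = expected steps to first reach 2 from state i.
Boundary: h_2 = 0.
First-step equations for the other states:
  h_1 = 1 + 5/7*h_1 + 1/7*h_2 + 1/7*h_3
  h_3 = 1 + 3/7*h_1 + 1/7*h_2 + 3/7*h_3

Substituting h_2 = 0 and rearranging gives the linear system (I - Q) h = 1:
  [2/7, -1/7] . (h_1, h_3) = 1
  [-3/7, 4/7] . (h_1, h_3) = 1

Solving yields:
  h_1 = 7
  h_3 = 7

Starting state is 1, so the expected hitting time is h_1 = 7.

Answer: 7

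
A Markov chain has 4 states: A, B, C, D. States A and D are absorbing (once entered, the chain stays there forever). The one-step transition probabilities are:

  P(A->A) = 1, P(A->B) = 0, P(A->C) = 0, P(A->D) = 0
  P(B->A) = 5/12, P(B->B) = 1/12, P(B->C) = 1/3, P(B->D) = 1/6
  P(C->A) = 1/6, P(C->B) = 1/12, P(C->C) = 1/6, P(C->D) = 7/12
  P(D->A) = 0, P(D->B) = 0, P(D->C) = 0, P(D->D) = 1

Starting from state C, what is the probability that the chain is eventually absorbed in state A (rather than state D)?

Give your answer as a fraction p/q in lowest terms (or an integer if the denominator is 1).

Let a_i = P(absorbed in A | start in state i).
Boundary conditions: a_A = 1, a_D = 0.
For each transient state i, a_i = sum_j P(i->j) * a_j:
  a_B = 5/12*a_A + 1/12*a_B + 1/3*a_C + 1/6*a_D
  a_C = 1/6*a_A + 1/12*a_B + 1/6*a_C + 7/12*a_D

Substituting a_A = 1 and a_D = 0, rearrange to (I - Q) a = r where r[i] = P(i -> A):
  [11/12, -1/3] . (a_B, a_C) = 5/12
  [-1/12, 5/6] . (a_B, a_C) = 1/6

Solving yields:
  a_B = 29/53
  a_C = 27/106

Starting state is C, so the absorption probability is a_C = 27/106.

Answer: 27/106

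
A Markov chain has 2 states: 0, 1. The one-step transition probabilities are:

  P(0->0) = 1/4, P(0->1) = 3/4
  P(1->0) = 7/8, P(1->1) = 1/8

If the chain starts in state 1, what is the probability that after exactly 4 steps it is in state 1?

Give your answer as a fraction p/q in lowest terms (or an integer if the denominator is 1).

Answer: 2227/4096

Derivation:
Computing P^4 by repeated multiplication:
P^1 =
  0: [1/4, 3/4]
  1: [7/8, 1/8]
P^2 =
  0: [23/32, 9/32]
  1: [21/64, 43/64]
P^3 =
  0: [109/256, 147/256]
  1: [343/512, 169/512]
P^4 =
  0: [1247/2048, 801/2048]
  1: [1869/4096, 2227/4096]

(P^4)[1 -> 1] = 2227/4096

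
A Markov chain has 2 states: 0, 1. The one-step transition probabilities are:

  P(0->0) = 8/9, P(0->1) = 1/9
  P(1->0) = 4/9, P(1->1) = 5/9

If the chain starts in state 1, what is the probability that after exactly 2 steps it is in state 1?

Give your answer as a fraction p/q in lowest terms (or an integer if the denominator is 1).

Computing P^2 by repeated multiplication:
P^1 =
  0: [8/9, 1/9]
  1: [4/9, 5/9]
P^2 =
  0: [68/81, 13/81]
  1: [52/81, 29/81]

(P^2)[1 -> 1] = 29/81

Answer: 29/81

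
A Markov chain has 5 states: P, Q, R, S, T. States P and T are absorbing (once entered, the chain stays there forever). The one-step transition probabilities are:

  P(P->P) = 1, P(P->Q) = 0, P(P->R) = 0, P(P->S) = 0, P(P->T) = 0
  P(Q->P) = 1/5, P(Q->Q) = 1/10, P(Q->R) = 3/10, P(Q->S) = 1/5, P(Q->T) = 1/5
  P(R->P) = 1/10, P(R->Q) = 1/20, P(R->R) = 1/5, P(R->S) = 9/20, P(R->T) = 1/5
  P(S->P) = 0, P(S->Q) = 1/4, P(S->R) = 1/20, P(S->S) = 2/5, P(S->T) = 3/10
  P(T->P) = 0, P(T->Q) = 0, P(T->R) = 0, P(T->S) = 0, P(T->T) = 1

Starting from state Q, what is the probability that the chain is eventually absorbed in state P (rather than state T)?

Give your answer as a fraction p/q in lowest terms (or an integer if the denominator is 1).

Let a_i = P(absorbed in P | start in state i).
Boundary conditions: a_P = 1, a_T = 0.
For each transient state i, a_i = sum_j P(i->j) * a_j:
  a_Q = 1/5*a_P + 1/10*a_Q + 3/10*a_R + 1/5*a_S + 1/5*a_T
  a_R = 1/10*a_P + 1/20*a_Q + 1/5*a_R + 9/20*a_S + 1/5*a_T
  a_S = 0*a_P + 1/4*a_Q + 1/20*a_R + 2/5*a_S + 3/10*a_T

Substituting a_P = 1 and a_T = 0, rearrange to (I - Q) a = r where r[i] = P(i -> P):
  [9/10, -3/10, -1/5] . (a_Q, a_R, a_S) = 1/5
  [-1/20, 4/5, -9/20] . (a_Q, a_R, a_S) = 1/10
  [-1/4, -1/20, 3/5] . (a_Q, a_R, a_S) = 0

Solving yields:
  a_Q = 221/657
  a_R = 155/657
  a_S = 35/219

Starting state is Q, so the absorption probability is a_Q = 221/657.

Answer: 221/657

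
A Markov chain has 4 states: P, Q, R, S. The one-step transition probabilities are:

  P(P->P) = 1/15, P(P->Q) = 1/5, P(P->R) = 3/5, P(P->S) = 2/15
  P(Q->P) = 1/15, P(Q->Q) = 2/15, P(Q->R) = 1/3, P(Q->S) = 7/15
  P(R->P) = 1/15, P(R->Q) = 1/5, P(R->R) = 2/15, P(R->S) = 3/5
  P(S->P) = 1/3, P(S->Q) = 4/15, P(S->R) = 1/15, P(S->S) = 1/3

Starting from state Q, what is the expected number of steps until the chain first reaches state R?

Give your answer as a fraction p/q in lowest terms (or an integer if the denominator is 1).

Answer: 25/7

Derivation:
Let h_i = expected steps to first reach R from state i.
Boundary: h_R = 0.
First-step equations for the other states:
  h_P = 1 + 1/15*h_P + 1/5*h_Q + 3/5*h_R + 2/15*h_S
  h_Q = 1 + 1/15*h_P + 2/15*h_Q + 1/3*h_R + 7/15*h_S
  h_S = 1 + 1/3*h_P + 4/15*h_Q + 1/15*h_R + 1/3*h_S

Substituting h_R = 0 and rearranging gives the linear system (I - Q) h = 1:
  [14/15, -1/5, -2/15] . (h_P, h_Q, h_S) = 1
  [-1/15, 13/15, -7/15] . (h_P, h_Q, h_S) = 1
  [-1/3, -4/15, 2/3] . (h_P, h_Q, h_S) = 1

Solving yields:
  h_P = 17/7
  h_Q = 25/7
  h_S = 29/7

Starting state is Q, so the expected hitting time is h_Q = 25/7.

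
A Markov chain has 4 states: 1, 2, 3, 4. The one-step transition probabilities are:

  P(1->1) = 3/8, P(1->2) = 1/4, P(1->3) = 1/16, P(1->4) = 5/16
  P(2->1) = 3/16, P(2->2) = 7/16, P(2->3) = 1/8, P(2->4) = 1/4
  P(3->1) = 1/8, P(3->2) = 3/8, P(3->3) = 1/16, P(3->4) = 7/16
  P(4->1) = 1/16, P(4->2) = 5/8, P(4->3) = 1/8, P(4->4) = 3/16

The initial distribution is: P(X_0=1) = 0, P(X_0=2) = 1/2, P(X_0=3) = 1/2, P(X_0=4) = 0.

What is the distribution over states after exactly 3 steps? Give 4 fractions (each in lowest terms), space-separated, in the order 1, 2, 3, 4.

Answer: 369/2048 3663/8192 441/4096 2171/8192

Derivation:
Propagating the distribution step by step (d_{t+1} = d_t * P):
d_0 = (1=0, 2=1/2, 3=1/2, 4=0)
  d_1[1] = 0*3/8 + 1/2*3/16 + 1/2*1/8 + 0*1/16 = 5/32
  d_1[2] = 0*1/4 + 1/2*7/16 + 1/2*3/8 + 0*5/8 = 13/32
  d_1[3] = 0*1/16 + 1/2*1/8 + 1/2*1/16 + 0*1/8 = 3/32
  d_1[4] = 0*5/16 + 1/2*1/4 + 1/2*7/16 + 0*3/16 = 11/32
d_1 = (1=5/32, 2=13/32, 3=3/32, 4=11/32)
  d_2[1] = 5/32*3/8 + 13/32*3/16 + 3/32*1/8 + 11/32*1/16 = 43/256
  d_2[2] = 5/32*1/4 + 13/32*7/16 + 3/32*3/8 + 11/32*5/8 = 239/512
  d_2[3] = 5/32*1/16 + 13/32*1/8 + 3/32*1/16 + 11/32*1/8 = 7/64
  d_2[4] = 5/32*5/16 + 13/32*1/4 + 3/32*7/16 + 11/32*3/16 = 131/512
d_2 = (1=43/256, 2=239/512, 3=7/64, 4=131/512)
  d_3[1] = 43/256*3/8 + 239/512*3/16 + 7/64*1/8 + 131/512*1/16 = 369/2048
  d_3[2] = 43/256*1/4 + 239/512*7/16 + 7/64*3/8 + 131/512*5/8 = 3663/8192
  d_3[3] = 43/256*1/16 + 239/512*1/8 + 7/64*1/16 + 131/512*1/8 = 441/4096
  d_3[4] = 43/256*5/16 + 239/512*1/4 + 7/64*7/16 + 131/512*3/16 = 2171/8192
d_3 = (1=369/2048, 2=3663/8192, 3=441/4096, 4=2171/8192)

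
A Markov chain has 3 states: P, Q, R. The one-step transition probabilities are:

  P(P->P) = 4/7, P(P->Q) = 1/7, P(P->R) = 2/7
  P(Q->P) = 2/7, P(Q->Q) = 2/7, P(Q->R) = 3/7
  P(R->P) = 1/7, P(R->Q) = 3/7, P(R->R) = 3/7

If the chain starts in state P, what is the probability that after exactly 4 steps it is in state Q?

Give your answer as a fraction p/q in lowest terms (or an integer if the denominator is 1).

Answer: 692/2401

Derivation:
Computing P^4 by repeated multiplication:
P^1 =
  P: [4/7, 1/7, 2/7]
  Q: [2/7, 2/7, 3/7]
  R: [1/7, 3/7, 3/7]
P^2 =
  P: [20/49, 12/49, 17/49]
  Q: [15/49, 15/49, 19/49]
  R: [13/49, 16/49, 20/49]
P^3 =
  P: [121/343, 95/343, 127/343]
  Q: [109/343, 102/343, 132/343]
  R: [104/343, 15/49, 134/343]
P^4 =
  P: [801/2401, 692/2401, 908/2401]
  Q: [772/2401, 709/2401, 920/2401]
  R: [760/2401, 716/2401, 925/2401]

(P^4)[P -> Q] = 692/2401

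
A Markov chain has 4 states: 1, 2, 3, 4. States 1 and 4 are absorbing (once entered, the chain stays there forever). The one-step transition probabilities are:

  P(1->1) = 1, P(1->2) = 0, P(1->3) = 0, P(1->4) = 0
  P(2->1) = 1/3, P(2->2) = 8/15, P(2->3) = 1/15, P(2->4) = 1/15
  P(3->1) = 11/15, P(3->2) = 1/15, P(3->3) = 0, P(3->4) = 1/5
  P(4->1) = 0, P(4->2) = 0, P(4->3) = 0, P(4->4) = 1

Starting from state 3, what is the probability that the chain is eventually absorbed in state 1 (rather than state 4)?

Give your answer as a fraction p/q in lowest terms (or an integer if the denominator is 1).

Answer: 41/52

Derivation:
Let a_i = P(absorbed in 1 | start in state i).
Boundary conditions: a_1 = 1, a_4 = 0.
For each transient state i, a_i = sum_j P(i->j) * a_j:
  a_2 = 1/3*a_1 + 8/15*a_2 + 1/15*a_3 + 1/15*a_4
  a_3 = 11/15*a_1 + 1/15*a_2 + 0*a_3 + 1/5*a_4

Substituting a_1 = 1 and a_4 = 0, rearrange to (I - Q) a = r where r[i] = P(i -> 1):
  [7/15, -1/15] . (a_2, a_3) = 1/3
  [-1/15, 1] . (a_2, a_3) = 11/15

Solving yields:
  a_2 = 43/52
  a_3 = 41/52

Starting state is 3, so the absorption probability is a_3 = 41/52.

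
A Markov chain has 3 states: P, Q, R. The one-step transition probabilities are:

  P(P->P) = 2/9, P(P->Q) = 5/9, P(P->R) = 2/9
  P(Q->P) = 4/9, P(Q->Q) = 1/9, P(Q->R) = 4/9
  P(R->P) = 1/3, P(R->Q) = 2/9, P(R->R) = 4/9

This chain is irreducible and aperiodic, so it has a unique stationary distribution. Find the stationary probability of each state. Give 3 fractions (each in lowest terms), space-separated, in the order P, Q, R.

The stationary distribution satisfies pi = pi * P, i.e.:
  pi_P = 2/9*pi_P + 4/9*pi_Q + 1/3*pi_R
  pi_Q = 5/9*pi_P + 1/9*pi_Q + 2/9*pi_R
  pi_R = 2/9*pi_P + 4/9*pi_Q + 4/9*pi_R
with normalization: pi_P + pi_Q + pi_R = 1.

Using the first 2 balance equations plus normalization, the linear system A*pi = b is:
  [-7/9, 4/9, 1/3] . pi = 0
  [5/9, -8/9, 2/9] . pi = 0
  [1, 1, 1] . pi = 1

Solving yields:
  pi_P = 32/97
  pi_Q = 29/97
  pi_R = 36/97

Verification (pi * P):
  32/97*2/9 + 29/97*4/9 + 36/97*1/3 = 32/97 = pi_P  (ok)
  32/97*5/9 + 29/97*1/9 + 36/97*2/9 = 29/97 = pi_Q  (ok)
  32/97*2/9 + 29/97*4/9 + 36/97*4/9 = 36/97 = pi_R  (ok)

Answer: 32/97 29/97 36/97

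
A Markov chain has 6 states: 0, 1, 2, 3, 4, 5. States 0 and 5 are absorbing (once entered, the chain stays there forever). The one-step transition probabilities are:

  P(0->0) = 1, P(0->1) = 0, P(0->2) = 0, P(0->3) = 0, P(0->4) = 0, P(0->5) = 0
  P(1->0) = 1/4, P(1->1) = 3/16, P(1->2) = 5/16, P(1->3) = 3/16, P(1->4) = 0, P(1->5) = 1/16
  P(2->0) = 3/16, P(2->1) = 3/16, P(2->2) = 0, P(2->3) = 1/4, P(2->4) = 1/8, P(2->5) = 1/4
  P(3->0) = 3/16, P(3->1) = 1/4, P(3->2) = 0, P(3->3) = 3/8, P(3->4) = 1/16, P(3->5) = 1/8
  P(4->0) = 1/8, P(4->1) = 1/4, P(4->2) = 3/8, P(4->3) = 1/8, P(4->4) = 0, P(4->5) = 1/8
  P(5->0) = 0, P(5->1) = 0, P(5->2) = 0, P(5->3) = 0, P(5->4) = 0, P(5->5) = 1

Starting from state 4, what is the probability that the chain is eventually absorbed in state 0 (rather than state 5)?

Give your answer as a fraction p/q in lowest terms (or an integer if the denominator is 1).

Answer: 1676/2951

Derivation:
Let a_i = P(absorbed in 0 | start in state i).
Boundary conditions: a_0 = 1, a_5 = 0.
For each transient state i, a_i = sum_j P(i->j) * a_j:
  a_1 = 1/4*a_0 + 3/16*a_1 + 5/16*a_2 + 3/16*a_3 + 0*a_4 + 1/16*a_5
  a_2 = 3/16*a_0 + 3/16*a_1 + 0*a_2 + 1/4*a_3 + 1/8*a_4 + 1/4*a_5
  a_3 = 3/16*a_0 + 1/4*a_1 + 0*a_2 + 3/8*a_3 + 1/16*a_4 + 1/8*a_5
  a_4 = 1/8*a_0 + 1/4*a_1 + 3/8*a_2 + 1/8*a_3 + 0*a_4 + 1/8*a_5

Substituting a_0 = 1 and a_5 = 0, rearrange to (I - Q) a = r where r[i] = P(i -> 0):
  [13/16, -5/16, -3/16, 0] . (a_1, a_2, a_3, a_4) = 1/4
  [-3/16, 1, -1/4, -1/8] . (a_1, a_2, a_3, a_4) = 3/16
  [-1/4, 0, 5/8, -1/16] . (a_1, a_2, a_3, a_4) = 3/16
  [-1/4, -3/8, -1/8, 1] . (a_1, a_2, a_3, a_4) = 1/8

Solving yields:
  a_1 = 1939/2951
  a_2 = 3167/5902
  a_3 = 3657/5902
  a_4 = 1676/2951

Starting state is 4, so the absorption probability is a_4 = 1676/2951.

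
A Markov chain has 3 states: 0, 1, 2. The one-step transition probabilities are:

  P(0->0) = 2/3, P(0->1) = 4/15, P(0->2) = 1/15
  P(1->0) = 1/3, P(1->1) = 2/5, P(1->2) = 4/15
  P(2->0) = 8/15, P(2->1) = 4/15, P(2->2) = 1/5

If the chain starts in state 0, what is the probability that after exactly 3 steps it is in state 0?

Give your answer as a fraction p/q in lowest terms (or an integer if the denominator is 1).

Answer: 1852/3375

Derivation:
Computing P^3 by repeated multiplication:
P^1 =
  0: [2/3, 4/15, 1/15]
  1: [1/3, 2/5, 4/15]
  2: [8/15, 4/15, 1/5]
P^2 =
  0: [128/225, 68/225, 29/225]
  1: [112/225, 8/25, 41/225]
  2: [124/225, 68/225, 11/75]
P^3 =
  0: [1852/3375, 1036/3375, 487/3375]
  1: [1808/3375, 116/375, 523/3375]
  2: [1844/3375, 1036/3375, 11/75]

(P^3)[0 -> 0] = 1852/3375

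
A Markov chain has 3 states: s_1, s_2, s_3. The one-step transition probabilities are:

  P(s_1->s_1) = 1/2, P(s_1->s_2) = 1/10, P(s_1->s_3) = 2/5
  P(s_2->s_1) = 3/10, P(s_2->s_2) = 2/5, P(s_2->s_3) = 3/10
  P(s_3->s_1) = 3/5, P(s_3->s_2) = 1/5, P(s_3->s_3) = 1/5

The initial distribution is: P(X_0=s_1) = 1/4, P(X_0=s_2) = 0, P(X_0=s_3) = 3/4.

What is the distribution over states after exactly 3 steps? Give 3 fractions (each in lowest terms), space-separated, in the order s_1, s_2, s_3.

Propagating the distribution step by step (d_{t+1} = d_t * P):
d_0 = (s_1=1/4, s_2=0, s_3=3/4)
  d_1[s_1] = 1/4*1/2 + 0*3/10 + 3/4*3/5 = 23/40
  d_1[s_2] = 1/4*1/10 + 0*2/5 + 3/4*1/5 = 7/40
  d_1[s_3] = 1/4*2/5 + 0*3/10 + 3/4*1/5 = 1/4
d_1 = (s_1=23/40, s_2=7/40, s_3=1/4)
  d_2[s_1] = 23/40*1/2 + 7/40*3/10 + 1/4*3/5 = 49/100
  d_2[s_2] = 23/40*1/10 + 7/40*2/5 + 1/4*1/5 = 71/400
  d_2[s_3] = 23/40*2/5 + 7/40*3/10 + 1/4*1/5 = 133/400
d_2 = (s_1=49/100, s_2=71/400, s_3=133/400)
  d_3[s_1] = 49/100*1/2 + 71/400*3/10 + 133/400*3/5 = 1991/4000
  d_3[s_2] = 49/100*1/10 + 71/400*2/5 + 133/400*1/5 = 373/2000
  d_3[s_3] = 49/100*2/5 + 71/400*3/10 + 133/400*1/5 = 1263/4000
d_3 = (s_1=1991/4000, s_2=373/2000, s_3=1263/4000)

Answer: 1991/4000 373/2000 1263/4000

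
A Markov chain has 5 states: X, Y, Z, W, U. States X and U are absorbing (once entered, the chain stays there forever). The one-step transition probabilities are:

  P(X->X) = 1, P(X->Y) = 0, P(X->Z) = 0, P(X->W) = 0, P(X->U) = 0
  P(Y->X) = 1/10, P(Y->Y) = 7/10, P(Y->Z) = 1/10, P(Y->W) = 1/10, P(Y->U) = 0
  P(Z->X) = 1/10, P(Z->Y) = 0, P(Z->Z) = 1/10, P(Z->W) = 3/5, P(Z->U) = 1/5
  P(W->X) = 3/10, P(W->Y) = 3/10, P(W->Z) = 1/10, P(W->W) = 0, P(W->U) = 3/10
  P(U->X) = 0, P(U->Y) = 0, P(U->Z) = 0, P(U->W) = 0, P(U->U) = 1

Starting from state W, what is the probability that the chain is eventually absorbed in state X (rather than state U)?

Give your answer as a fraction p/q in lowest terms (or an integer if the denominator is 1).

Let a_i = P(absorbed in X | start in state i).
Boundary conditions: a_X = 1, a_U = 0.
For each transient state i, a_i = sum_j P(i->j) * a_j:
  a_Y = 1/10*a_X + 7/10*a_Y + 1/10*a_Z + 1/10*a_W + 0*a_U
  a_Z = 1/10*a_X + 0*a_Y + 1/10*a_Z + 3/5*a_W + 1/5*a_U
  a_W = 3/10*a_X + 3/10*a_Y + 1/10*a_Z + 0*a_W + 3/10*a_U

Substituting a_X = 1 and a_U = 0, rearrange to (I - Q) a = r where r[i] = P(i -> X):
  [3/10, -1/10, -1/10] . (a_Y, a_Z, a_W) = 1/10
  [0, 9/10, -3/5] . (a_Y, a_Z, a_W) = 1/10
  [-3/10, -1/10, 1] . (a_Y, a_Z, a_W) = 3/10

Solving yields:
  a_Y = 140/207
  a_Z = 11/23
  a_W = 38/69

Starting state is W, so the absorption probability is a_W = 38/69.

Answer: 38/69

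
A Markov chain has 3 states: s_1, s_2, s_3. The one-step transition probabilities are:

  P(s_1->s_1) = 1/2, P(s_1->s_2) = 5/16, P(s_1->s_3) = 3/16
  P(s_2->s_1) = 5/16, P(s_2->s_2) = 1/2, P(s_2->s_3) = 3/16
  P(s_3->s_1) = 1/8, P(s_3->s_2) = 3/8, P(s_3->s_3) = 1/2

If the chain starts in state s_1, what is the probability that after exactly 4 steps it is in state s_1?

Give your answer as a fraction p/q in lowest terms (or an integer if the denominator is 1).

Computing P^4 by repeated multiplication:
P^1 =
  s_1: [1/2, 5/16, 3/16]
  s_2: [5/16, 1/2, 3/16]
  s_3: [1/8, 3/8, 1/2]
P^2 =
  s_1: [95/256, 49/128, 63/256]
  s_2: [43/128, 107/256, 63/256]
  s_3: [31/128, 53/128, 11/32]
P^3 =
  s_1: [43/128, 1637/4096, 1083/4096]
  s_2: [1349/4096, 13/32, 1083/4096]
  s_3: [601/2048, 843/2048, 151/512]
P^4 =
  s_1: [21359/65536, 13237/32768, 17703/65536]
  s_2: [10639/32768, 26555/65536, 17703/65536]
  s_3: [10231/32768, 13373/32768, 2291/8192]

(P^4)[s_1 -> s_1] = 21359/65536

Answer: 21359/65536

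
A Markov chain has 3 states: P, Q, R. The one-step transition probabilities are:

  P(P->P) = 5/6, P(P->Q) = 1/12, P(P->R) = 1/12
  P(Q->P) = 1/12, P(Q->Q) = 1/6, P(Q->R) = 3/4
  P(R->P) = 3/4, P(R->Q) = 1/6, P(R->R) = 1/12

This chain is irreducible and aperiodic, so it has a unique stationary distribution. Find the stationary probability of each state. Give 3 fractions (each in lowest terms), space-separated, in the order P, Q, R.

The stationary distribution satisfies pi = pi * P, i.e.:
  pi_P = 5/6*pi_P + 1/12*pi_Q + 3/4*pi_R
  pi_Q = 1/12*pi_P + 1/6*pi_Q + 1/6*pi_R
  pi_R = 1/12*pi_P + 3/4*pi_Q + 1/12*pi_R
with normalization: pi_P + pi_Q + pi_R = 1.

Using the first 2 balance equations plus normalization, the linear system A*pi = b is:
  [-1/6, 1/12, 3/4] . pi = 0
  [1/12, -5/6, 1/6] . pi = 0
  [1, 1, 1] . pi = 1

Solving yields:
  pi_P = 23/31
  pi_Q = 13/124
  pi_R = 19/124

Verification (pi * P):
  23/31*5/6 + 13/124*1/12 + 19/124*3/4 = 23/31 = pi_P  (ok)
  23/31*1/12 + 13/124*1/6 + 19/124*1/6 = 13/124 = pi_Q  (ok)
  23/31*1/12 + 13/124*3/4 + 19/124*1/12 = 19/124 = pi_R  (ok)

Answer: 23/31 13/124 19/124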